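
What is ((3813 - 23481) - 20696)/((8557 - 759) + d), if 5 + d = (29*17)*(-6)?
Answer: -40364/4835 ≈ -8.3483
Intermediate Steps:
d = -2963 (d = -5 + (29*17)*(-6) = -5 + 493*(-6) = -5 - 2958 = -2963)
((3813 - 23481) - 20696)/((8557 - 759) + d) = ((3813 - 23481) - 20696)/((8557 - 759) - 2963) = (-19668 - 20696)/(7798 - 2963) = -40364/4835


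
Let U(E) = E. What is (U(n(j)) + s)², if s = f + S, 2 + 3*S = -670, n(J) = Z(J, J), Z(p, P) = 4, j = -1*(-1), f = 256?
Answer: 1296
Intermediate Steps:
j = 1
n(J) = 4
S = -224 (S = -⅔ + (⅓)*(-670) = -⅔ - 670/3 = -224)
s = 32 (s = 256 - 224 = 32)
(U(n(j)) + s)² = (4 + 32)² = 36² = 1296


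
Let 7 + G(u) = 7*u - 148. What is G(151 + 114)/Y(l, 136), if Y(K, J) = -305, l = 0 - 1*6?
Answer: -340/61 ≈ -5.5738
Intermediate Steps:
l = -6 (l = 0 - 6 = -6)
G(u) = -155 + 7*u (G(u) = -7 + (7*u - 148) = -7 + (-148 + 7*u) = -155 + 7*u)
G(151 + 114)/Y(l, 136) = (-155 + 7*(151 + 114))/(-305) = (-155 + 7*265)*(-1/305) = (-155 + 1855)*(-1/305) = 1700*(-1/305) = -340/61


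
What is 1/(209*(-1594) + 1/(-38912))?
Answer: -38912/12963377153 ≈ -3.0017e-6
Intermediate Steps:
1/(209*(-1594) + 1/(-38912)) = 1/(-333146 - 1/38912) = 1/(-12963377153/38912) = -38912/12963377153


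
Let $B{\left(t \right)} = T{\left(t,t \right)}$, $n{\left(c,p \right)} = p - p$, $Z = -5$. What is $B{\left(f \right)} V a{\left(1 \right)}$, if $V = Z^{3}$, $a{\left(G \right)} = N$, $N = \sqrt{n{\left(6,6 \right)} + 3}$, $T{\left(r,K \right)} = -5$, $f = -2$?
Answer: $625 \sqrt{3} \approx 1082.5$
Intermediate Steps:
$n{\left(c,p \right)} = 0$
$N = \sqrt{3}$ ($N = \sqrt{0 + 3} = \sqrt{3} \approx 1.732$)
$B{\left(t \right)} = -5$
$a{\left(G \right)} = \sqrt{3}$
$V = -125$ ($V = \left(-5\right)^{3} = -125$)
$B{\left(f \right)} V a{\left(1 \right)} = \left(-5\right) \left(-125\right) \sqrt{3} = 625 \sqrt{3}$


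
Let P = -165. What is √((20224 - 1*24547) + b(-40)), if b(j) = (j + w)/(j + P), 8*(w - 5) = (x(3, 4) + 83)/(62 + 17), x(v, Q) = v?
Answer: I*√4535133187985/32390 ≈ 65.748*I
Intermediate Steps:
w = 1623/316 (w = 5 + ((3 + 83)/(62 + 17))/8 = 5 + (86/79)/8 = 5 + (86*(1/79))/8 = 5 + (⅛)*(86/79) = 5 + 43/316 = 1623/316 ≈ 5.1361)
b(j) = (1623/316 + j)/(-165 + j) (b(j) = (j + 1623/316)/(j - 165) = (1623/316 + j)/(-165 + j))
√((20224 - 1*24547) + b(-40)) = √((20224 - 1*24547) + (1623/316 - 40)/(-165 - 40)) = √((20224 - 24547) - 11017/316/(-205)) = √(-4323 - 1/205*(-11017/316)) = √(-4323 + 11017/64780) = √(-280032923/64780) = I*√4535133187985/32390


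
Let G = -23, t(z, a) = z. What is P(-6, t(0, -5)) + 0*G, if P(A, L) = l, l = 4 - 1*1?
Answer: 3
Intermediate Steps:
l = 3 (l = 4 - 1 = 3)
P(A, L) = 3
P(-6, t(0, -5)) + 0*G = 3 + 0*(-23) = 3 + 0 = 3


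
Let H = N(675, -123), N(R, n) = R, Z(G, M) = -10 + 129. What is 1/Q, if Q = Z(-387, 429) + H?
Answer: 1/794 ≈ 0.0012594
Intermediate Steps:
Z(G, M) = 119
H = 675
Q = 794 (Q = 119 + 675 = 794)
1/Q = 1/794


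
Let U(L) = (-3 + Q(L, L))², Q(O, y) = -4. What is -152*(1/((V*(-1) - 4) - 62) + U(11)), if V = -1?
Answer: -483968/65 ≈ -7445.7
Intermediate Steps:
U(L) = 49 (U(L) = (-3 - 4)² = (-7)² = 49)
-152*(1/((V*(-1) - 4) - 62) + U(11)) = -152*(1/((-1*(-1) - 4) - 62) + 49) = -152*(1/((1 - 4) - 62) + 49) = -152*(1/(-3 - 62) + 49) = -152*(1/(-65) + 49) = -152*(-1/65 + 49) = -152*3184/65 = -483968/65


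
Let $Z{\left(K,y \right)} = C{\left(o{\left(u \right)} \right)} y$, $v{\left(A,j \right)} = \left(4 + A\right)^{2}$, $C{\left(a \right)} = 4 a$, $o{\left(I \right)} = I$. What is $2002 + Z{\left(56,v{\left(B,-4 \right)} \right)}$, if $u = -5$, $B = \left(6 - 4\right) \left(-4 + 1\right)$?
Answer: $1922$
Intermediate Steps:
$B = -6$ ($B = 2 \left(-3\right) = -6$)
$Z{\left(K,y \right)} = - 20 y$ ($Z{\left(K,y \right)} = 4 \left(-5\right) y = - 20 y$)
$2002 + Z{\left(56,v{\left(B,-4 \right)} \right)} = 2002 - 20 \left(4 - 6\right)^{2} = 2002 - 20 \left(-2\right)^{2} = 2002 - 80 = 1922$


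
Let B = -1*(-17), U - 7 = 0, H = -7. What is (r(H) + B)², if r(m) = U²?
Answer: 4356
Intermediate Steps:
U = 7 (U = 7 + 0 = 7)
r(m) = 49 (r(m) = 7² = 49)
B = 17
(r(H) + B)² = (49 + 17)² = 66² = 4356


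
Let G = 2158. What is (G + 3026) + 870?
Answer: 6054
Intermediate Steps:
(G + 3026) + 870 = (2158 + 3026) + 870 = 5184 + 870 = 6054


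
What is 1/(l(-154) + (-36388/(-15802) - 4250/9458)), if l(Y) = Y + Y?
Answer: -37363829/11438809531 ≈ -0.0032664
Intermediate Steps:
l(Y) = 2*Y
1/(l(-154) + (-36388/(-15802) - 4250/9458)) = 1/(2*(-154) + (-36388/(-15802) - 4250/9458)) = 1/(-308 + (-36388*(-1/15802) - 4250*1/9458)) = 1/(-308 + (18194/7901 - 2125/4729)) = 1/(-308 + 69249801/37363829) = 1/(-11438809531/37363829) = -37363829/11438809531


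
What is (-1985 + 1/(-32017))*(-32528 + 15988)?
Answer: 1051178958840/32017 ≈ 3.2832e+7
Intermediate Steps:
(-1985 + 1/(-32017))*(-32528 + 15988) = (-1985 - 1/32017)*(-16540) = -63553746/32017*(-16540) = 1051178958840/32017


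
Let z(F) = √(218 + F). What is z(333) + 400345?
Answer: 400345 + √551 ≈ 4.0037e+5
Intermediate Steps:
z(333) + 400345 = √(218 + 333) + 400345 = √551 + 400345 = 400345 + √551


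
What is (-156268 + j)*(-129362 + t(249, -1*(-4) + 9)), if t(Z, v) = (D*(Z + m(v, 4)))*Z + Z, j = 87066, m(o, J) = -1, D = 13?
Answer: -46618826926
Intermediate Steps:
t(Z, v) = Z + Z*(-13 + 13*Z) (t(Z, v) = (13*(Z - 1))*Z + Z = (13*(-1 + Z))*Z + Z = (-13 + 13*Z)*Z + Z = Z*(-13 + 13*Z) + Z = Z + Z*(-13 + 13*Z))
(-156268 + j)*(-129362 + t(249, -1*(-4) + 9)) = (-156268 + 87066)*(-129362 + 249*(-12 + 13*249)) = -69202*(-129362 + 249*(-12 + 3237)) = -69202*(-129362 + 249*3225) = -69202*(-129362 + 803025) = -69202*673663 = -46618826926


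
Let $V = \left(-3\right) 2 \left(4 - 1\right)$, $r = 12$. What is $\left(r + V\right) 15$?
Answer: $-90$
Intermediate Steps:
$V = -18$ ($V = - 6 \left(4 - 1\right) = \left(-6\right) 3 = -18$)
$\left(r + V\right) 15 = \left(12 - 18\right) 15 = \left(-6\right) 15 = -90$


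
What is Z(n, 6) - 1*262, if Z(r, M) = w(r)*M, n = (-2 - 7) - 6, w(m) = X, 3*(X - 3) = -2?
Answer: -248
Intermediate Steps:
X = 7/3 (X = 3 + (⅓)*(-2) = 3 - ⅔ = 7/3 ≈ 2.3333)
w(m) = 7/3
n = -15 (n = -9 - 6 = -15)
Z(r, M) = 7*M/3
Z(n, 6) - 1*262 = (7/3)*6 - 1*262 = 14 - 262 = -248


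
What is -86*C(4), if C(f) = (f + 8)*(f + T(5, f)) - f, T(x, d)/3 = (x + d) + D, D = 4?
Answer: -44032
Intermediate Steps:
T(x, d) = 12 + 3*d + 3*x (T(x, d) = 3*((x + d) + 4) = 3*((d + x) + 4) = 3*(4 + d + x) = 12 + 3*d + 3*x)
C(f) = -f + (8 + f)*(27 + 4*f) (C(f) = (f + 8)*(f + (12 + 3*f + 3*5)) - f = (8 + f)*(f + (12 + 3*f + 15)) - f = (8 + f)*(f + (27 + 3*f)) - f = (8 + f)*(27 + 4*f) - f = -f + (8 + f)*(27 + 4*f))
-86*C(4) = -86*(216 + 4*4² + 58*4) = -86*(216 + 4*16 + 232) = -86*(216 + 64 + 232) = -86*512 = -44032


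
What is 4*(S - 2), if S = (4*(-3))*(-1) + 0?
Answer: 40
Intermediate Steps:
S = 12 (S = -12*(-1) + 0 = 12 + 0 = 12)
4*(S - 2) = 4*(12 - 2) = 4*10 = 40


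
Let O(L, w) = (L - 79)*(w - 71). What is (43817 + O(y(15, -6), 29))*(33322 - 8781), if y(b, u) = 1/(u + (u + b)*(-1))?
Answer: 5784043749/5 ≈ 1.1568e+9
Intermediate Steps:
y(b, u) = -1/b (y(b, u) = 1/(u + (b + u)*(-1)) = 1/(u + (-b - u)) = 1/(-b) = -1/b)
O(L, w) = (-79 + L)*(-71 + w)
(43817 + O(y(15, -6), 29))*(33322 - 8781) = (43817 + (5609 - 79*29 - (-71)/15 - 1/15*29))*(33322 - 8781) = (43817 + (5609 - 2291 - (-71)/15 - 1*1/15*29))*24541 = (43817 + (5609 - 2291 - 71*(-1/15) - 1/15*29))*24541 = (43817 + (5609 - 2291 + 71/15 - 29/15))*24541 = (43817 + 16604/5)*24541 = (235689/5)*24541 = 5784043749/5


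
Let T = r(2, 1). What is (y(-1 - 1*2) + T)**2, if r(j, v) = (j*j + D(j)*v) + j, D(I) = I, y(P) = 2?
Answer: 100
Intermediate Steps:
r(j, v) = j + j**2 + j*v (r(j, v) = (j*j + j*v) + j = (j**2 + j*v) + j = j + j**2 + j*v)
T = 8 (T = 2*(1 + 2 + 1) = 2*4 = 8)
(y(-1 - 1*2) + T)**2 = (2 + 8)**2 = 10**2 = 100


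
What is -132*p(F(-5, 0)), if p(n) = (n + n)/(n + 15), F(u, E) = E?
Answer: 0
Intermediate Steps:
p(n) = 2*n/(15 + n) (p(n) = (2*n)/(15 + n) = 2*n/(15 + n))
-132*p(F(-5, 0)) = -264*0/(15 + 0) = -264*0/15 = -132*0 = 0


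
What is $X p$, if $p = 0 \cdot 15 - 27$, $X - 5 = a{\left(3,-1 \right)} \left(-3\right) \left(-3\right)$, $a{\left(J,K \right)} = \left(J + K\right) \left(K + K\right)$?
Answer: $837$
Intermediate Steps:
$a{\left(J,K \right)} = 2 K \left(J + K\right)$ ($a{\left(J,K \right)} = \left(J + K\right) 2 K = 2 K \left(J + K\right)$)
$X = -31$ ($X = 5 + 2 \left(-1\right) \left(3 - 1\right) \left(-3\right) \left(-3\right) = 5 + 2 \left(-1\right) 2 \left(-3\right) \left(-3\right) = 5 + \left(-4\right) \left(-3\right) \left(-3\right) = 5 + 12 \left(-3\right) = 5 - 36 = -31$)
$p = -27$ ($p = 0 - 27 = -27$)
$X p = \left(-31\right) \left(-27\right) = 837$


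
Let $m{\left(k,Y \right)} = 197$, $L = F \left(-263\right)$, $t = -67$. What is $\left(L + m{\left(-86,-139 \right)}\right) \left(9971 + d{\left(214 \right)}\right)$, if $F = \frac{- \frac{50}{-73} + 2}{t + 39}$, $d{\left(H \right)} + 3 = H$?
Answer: $\frac{165172404}{73} \approx 2.2626 \cdot 10^{6}$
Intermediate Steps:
$d{\left(H \right)} = -3 + H$
$F = - \frac{7}{73}$ ($F = \frac{- \frac{50}{-73} + 2}{-67 + 39} = \frac{\left(-50\right) \left(- \frac{1}{73}\right) + 2}{-28} = \left(\frac{50}{73} + 2\right) \left(- \frac{1}{28}\right) = \frac{196}{73} \left(- \frac{1}{28}\right) = - \frac{7}{73} \approx -0.09589$)
$L = \frac{1841}{73}$ ($L = \left(- \frac{7}{73}\right) \left(-263\right) = \frac{1841}{73} \approx 25.219$)
$\left(L + m{\left(-86,-139 \right)}\right) \left(9971 + d{\left(214 \right)}\right) = \left(\frac{1841}{73} + 197\right) \left(9971 + \left(-3 + 214\right)\right) = \frac{16222 \left(9971 + 211\right)}{73} = \frac{16222}{73} \cdot 10182 = \frac{165172404}{73}$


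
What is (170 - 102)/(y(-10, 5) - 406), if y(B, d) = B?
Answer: -17/104 ≈ -0.16346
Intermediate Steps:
(170 - 102)/(y(-10, 5) - 406) = (170 - 102)/(-10 - 406) = 68/(-416) = 68*(-1/416) = -17/104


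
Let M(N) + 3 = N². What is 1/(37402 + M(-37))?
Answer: 1/38768 ≈ 2.5794e-5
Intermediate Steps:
M(N) = -3 + N²
1/(37402 + M(-37)) = 1/(37402 + (-3 + (-37)²)) = 1/(37402 + (-3 + 1369)) = 1/(37402 + 1366) = 1/38768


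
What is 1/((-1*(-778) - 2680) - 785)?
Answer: -1/2687 ≈ -0.00037216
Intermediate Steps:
1/((-1*(-778) - 2680) - 785) = 1/((778 - 2680) - 785) = 1/(-1902 - 785) = 1/(-2687) = -1/2687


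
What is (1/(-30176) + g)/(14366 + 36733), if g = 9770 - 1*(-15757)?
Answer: 770302751/1541963424 ≈ 0.49956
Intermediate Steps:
g = 25527 (g = 9770 + 15757 = 25527)
(1/(-30176) + g)/(14366 + 36733) = (1/(-30176) + 25527)/(14366 + 36733) = (-1/30176 + 25527)/51099 = (770302751/30176)*(1/51099) = 770302751/1541963424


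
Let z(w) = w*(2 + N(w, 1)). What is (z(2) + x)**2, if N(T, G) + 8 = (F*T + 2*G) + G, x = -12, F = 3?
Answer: 36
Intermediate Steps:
N(T, G) = -8 + 3*G + 3*T (N(T, G) = -8 + ((3*T + 2*G) + G) = -8 + ((2*G + 3*T) + G) = -8 + (3*G + 3*T) = -8 + 3*G + 3*T)
z(w) = w*(-3 + 3*w) (z(w) = w*(2 + (-8 + 3*1 + 3*w)) = w*(2 + (-8 + 3 + 3*w)) = w*(2 + (-5 + 3*w)) = w*(-3 + 3*w))
(z(2) + x)**2 = (3*2*(-1 + 2) - 12)**2 = (3*2*1 - 12)**2 = (6 - 12)**2 = (-6)**2 = 36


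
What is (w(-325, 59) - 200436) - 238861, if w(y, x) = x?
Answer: -439238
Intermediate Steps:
(w(-325, 59) - 200436) - 238861 = (59 - 200436) - 238861 = -200377 - 238861 = -439238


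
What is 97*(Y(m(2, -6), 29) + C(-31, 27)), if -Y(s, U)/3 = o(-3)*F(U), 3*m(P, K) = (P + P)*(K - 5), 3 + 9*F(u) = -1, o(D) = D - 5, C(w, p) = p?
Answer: 4753/3 ≈ 1584.3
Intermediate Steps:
o(D) = -5 + D
F(u) = -4/9 (F(u) = -1/3 + (1/9)*(-1) = -1/3 - 1/9 = -4/9)
m(P, K) = 2*P*(-5 + K)/3 (m(P, K) = ((P + P)*(K - 5))/3 = ((2*P)*(-5 + K))/3 = (2*P*(-5 + K))/3 = 2*P*(-5 + K)/3)
Y(s, U) = -32/3 (Y(s, U) = -3*(-5 - 3)*(-4)/9 = -(-24)*(-4)/9 = -3*32/9 = -32/3)
97*(Y(m(2, -6), 29) + C(-31, 27)) = 97*(-32/3 + 27) = 97*(49/3) = 4753/3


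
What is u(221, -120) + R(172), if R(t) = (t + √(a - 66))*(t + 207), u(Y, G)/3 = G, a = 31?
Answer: 64828 + 379*I*√35 ≈ 64828.0 + 2242.2*I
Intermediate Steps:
u(Y, G) = 3*G
R(t) = (207 + t)*(t + I*√35) (R(t) = (t + √(31 - 66))*(t + 207) = (t + √(-35))*(207 + t) = (t + I*√35)*(207 + t) = (207 + t)*(t + I*√35))
u(221, -120) + R(172) = 3*(-120) + (172² + 207*172 + 207*I*√35 + I*172*√35) = -360 + (29584 + 35604 + 207*I*√35 + 172*I*√35) = -360 + (65188 + 379*I*√35) = 64828 + 379*I*√35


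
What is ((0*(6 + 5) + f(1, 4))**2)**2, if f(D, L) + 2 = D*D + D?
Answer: 0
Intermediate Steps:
f(D, L) = -2 + D + D**2 (f(D, L) = -2 + (D*D + D) = -2 + (D**2 + D) = -2 + (D + D**2) = -2 + D + D**2)
((0*(6 + 5) + f(1, 4))**2)**2 = ((0*(6 + 5) + (-2 + 1 + 1**2))**2)**2 = ((0*11 + (-2 + 1 + 1))**2)**2 = ((0 + 0)**2)**2 = (0**2)**2 = 0**2 = 0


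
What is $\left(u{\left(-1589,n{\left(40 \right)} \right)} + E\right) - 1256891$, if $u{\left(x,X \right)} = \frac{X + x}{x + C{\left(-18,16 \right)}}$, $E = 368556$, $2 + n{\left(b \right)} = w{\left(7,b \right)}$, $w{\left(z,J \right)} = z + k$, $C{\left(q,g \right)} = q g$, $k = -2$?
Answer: $- \frac{1667403209}{1877} \approx -8.8833 \cdot 10^{5}$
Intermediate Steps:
$C{\left(q,g \right)} = g q$
$w{\left(z,J \right)} = -2 + z$ ($w{\left(z,J \right)} = z - 2 = -2 + z$)
$n{\left(b \right)} = 3$ ($n{\left(b \right)} = -2 + \left(-2 + 7\right) = -2 + 5 = 3$)
$u{\left(x,X \right)} = \frac{X + x}{-288 + x}$ ($u{\left(x,X \right)} = \frac{X + x}{x + 16 \left(-18\right)} = \frac{X + x}{x - 288} = \frac{X + x}{-288 + x}$)
$\left(u{\left(-1589,n{\left(40 \right)} \right)} + E\right) - 1256891 = \left(\frac{3 - 1589}{-288 - 1589} + 368556\right) - 1256891 = \left(\frac{1}{-1877} \left(-1586\right) + 368556\right) - 1256891 = \left(\left(- \frac{1}{1877}\right) \left(-1586\right) + 368556\right) - 1256891 = \left(\frac{1586}{1877} + 368556\right) - 1256891 = \frac{691781198}{1877} - 1256891 = - \frac{1667403209}{1877}$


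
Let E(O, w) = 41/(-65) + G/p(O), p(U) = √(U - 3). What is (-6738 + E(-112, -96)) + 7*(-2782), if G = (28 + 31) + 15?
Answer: -1703821/65 - 74*I*√115/115 ≈ -26213.0 - 6.9005*I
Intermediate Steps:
p(U) = √(-3 + U)
G = 74 (G = 59 + 15 = 74)
E(O, w) = -41/65 + 74/√(-3 + O) (E(O, w) = 41/(-65) + 74/(√(-3 + O)) = 41*(-1/65) + 74/√(-3 + O) = -41/65 + 74/√(-3 + O))
(-6738 + E(-112, -96)) + 7*(-2782) = (-6738 + (-41/65 + 74/√(-3 - 112))) + 7*(-2782) = (-6738 + (-41/65 + 74/√(-115))) - 19474 = (-6738 + (-41/65 + 74*(-I*√115/115))) - 19474 = (-6738 + (-41/65 - 74*I*√115/115)) - 19474 = (-438011/65 - 74*I*√115/115) - 19474 = -1703821/65 - 74*I*√115/115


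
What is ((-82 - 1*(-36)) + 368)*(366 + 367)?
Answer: 236026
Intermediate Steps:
((-82 - 1*(-36)) + 368)*(366 + 367) = ((-82 + 36) + 368)*733 = (-46 + 368)*733 = 322*733 = 236026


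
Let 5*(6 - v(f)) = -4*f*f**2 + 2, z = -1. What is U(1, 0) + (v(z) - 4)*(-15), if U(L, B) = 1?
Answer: -11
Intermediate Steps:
v(f) = 28/5 + 4*f**3/5 (v(f) = 6 - (-4*f*f**2 + 2)/5 = 6 - (-4*f**3 + 2)/5 = 6 - (2 - 4*f**3)/5 = 6 + (-2/5 + 4*f**3/5) = 28/5 + 4*f**3/5)
U(1, 0) + (v(z) - 4)*(-15) = 1 + ((28/5 + (4/5)*(-1)**3) - 4)*(-15) = 1 + ((28/5 + (4/5)*(-1)) - 4)*(-15) = 1 + ((28/5 - 4/5) - 4)*(-15) = 1 + (24/5 - 4)*(-15) = 1 + (4/5)*(-15) = 1 - 12 = -11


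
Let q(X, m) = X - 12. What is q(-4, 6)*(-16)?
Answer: 256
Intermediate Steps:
q(X, m) = -12 + X
q(-4, 6)*(-16) = (-12 - 4)*(-16) = -16*(-16) = 256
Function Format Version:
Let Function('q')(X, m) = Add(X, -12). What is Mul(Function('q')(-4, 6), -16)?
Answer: 256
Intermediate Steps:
Function('q')(X, m) = Add(-12, X)
Mul(Function('q')(-4, 6), -16) = Mul(Add(-12, -4), -16) = Mul(-16, -16) = 256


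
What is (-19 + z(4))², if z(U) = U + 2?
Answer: 169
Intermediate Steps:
z(U) = 2 + U
(-19 + z(4))² = (-19 + (2 + 4))² = (-19 + 6)² = (-13)² = 169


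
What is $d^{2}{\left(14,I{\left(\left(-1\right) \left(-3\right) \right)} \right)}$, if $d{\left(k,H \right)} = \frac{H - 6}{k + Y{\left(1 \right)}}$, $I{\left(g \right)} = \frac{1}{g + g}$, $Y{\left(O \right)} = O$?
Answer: $\frac{49}{324} \approx 0.15123$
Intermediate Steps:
$I{\left(g \right)} = \frac{1}{2 g}$
$d{\left(k,H \right)} = \frac{-6 + H}{1 + k}$ ($d{\left(k,H \right)} = \frac{H - 6}{k + 1} = \frac{-6 + H}{1 + k}$)
$d^{2}{\left(14,I{\left(\left(-1\right) \left(-3\right) \right)} \right)} = \left(\frac{-6 + \frac{1}{2 \left(\left(-1\right) \left(-3\right)\right)}}{1 + 14}\right)^{2} = \left(\frac{-6 + \frac{1}{2 \cdot 3}}{15}\right)^{2} = \left(\frac{-6 + \frac{1}{2} \cdot \frac{1}{3}}{15}\right)^{2} = \left(\frac{-6 + \frac{1}{6}}{15}\right)^{2} = \left(\frac{1}{15} \left(- \frac{35}{6}\right)\right)^{2} = \left(- \frac{7}{18}\right)^{2} = \frac{49}{324}$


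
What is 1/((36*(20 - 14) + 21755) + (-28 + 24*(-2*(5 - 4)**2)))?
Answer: 1/21895 ≈ 4.5673e-5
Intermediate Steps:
1/((36*(20 - 14) + 21755) + (-28 + 24*(-2*(5 - 4)**2))) = 1/((36*6 + 21755) + (-28 + 24*(-2*1**2))) = 1/((216 + 21755) + (-28 + 24*(-2*1))) = 1/(21971 + (-28 + 24*(-2))) = 1/(21971 + (-28 - 48)) = 1/(21971 - 76) = 1/21895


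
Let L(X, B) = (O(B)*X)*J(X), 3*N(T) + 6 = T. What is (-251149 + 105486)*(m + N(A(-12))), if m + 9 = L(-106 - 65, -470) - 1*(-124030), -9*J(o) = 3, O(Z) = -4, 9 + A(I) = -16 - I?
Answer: -54093411680/3 ≈ -1.8031e+10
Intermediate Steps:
A(I) = -25 - I (A(I) = -9 + (-16 - I) = -25 - I)
N(T) = -2 + T/3
J(o) = -⅓ (J(o) = -⅑*3 = -⅓)
L(X, B) = 4*X/3 (L(X, B) = -4*X*(-⅓) = 4*X/3)
m = 123793 (m = -9 + (4*(-106 - 65)/3 - 1*(-124030)) = -9 + ((4/3)*(-171) + 124030) = -9 + (-228 + 124030) = -9 + 123802 = 123793)
(-251149 + 105486)*(m + N(A(-12))) = (-251149 + 105486)*(123793 + (-2 + (-25 - 1*(-12))/3)) = -145663*(123793 + (-2 + (-25 + 12)/3)) = -145663*(123793 + (-2 + (⅓)*(-13))) = -145663*(123793 + (-2 - 13/3)) = -145663*(123793 - 19/3) = -145663*371360/3 = -54093411680/3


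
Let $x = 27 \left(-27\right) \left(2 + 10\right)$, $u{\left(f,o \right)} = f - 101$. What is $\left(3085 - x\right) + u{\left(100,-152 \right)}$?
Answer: $11832$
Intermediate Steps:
$u{\left(f,o \right)} = -101 + f$
$x = -8748$ ($x = \left(-729\right) 12 = -8748$)
$\left(3085 - x\right) + u{\left(100,-152 \right)} = \left(3085 - -8748\right) + \left(-101 + 100\right) = \left(3085 + 8748\right) - 1 = 11833 - 1 = 11832$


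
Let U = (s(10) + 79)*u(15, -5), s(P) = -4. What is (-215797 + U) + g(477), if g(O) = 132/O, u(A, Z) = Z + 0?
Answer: -34371304/159 ≈ -2.1617e+5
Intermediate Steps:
u(A, Z) = Z
U = -375 (U = (-4 + 79)*(-5) = 75*(-5) = -375)
(-215797 + U) + g(477) = (-215797 - 375) + 132/477 = -216172 + 132*(1/477) = -216172 + 44/159 = -34371304/159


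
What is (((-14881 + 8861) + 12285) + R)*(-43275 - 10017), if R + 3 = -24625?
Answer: 978600996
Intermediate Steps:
R = -24628 (R = -3 - 24625 = -24628)
(((-14881 + 8861) + 12285) + R)*(-43275 - 10017) = (((-14881 + 8861) + 12285) - 24628)*(-43275 - 10017) = ((-6020 + 12285) - 24628)*(-53292) = (6265 - 24628)*(-53292) = -18363*(-53292) = 978600996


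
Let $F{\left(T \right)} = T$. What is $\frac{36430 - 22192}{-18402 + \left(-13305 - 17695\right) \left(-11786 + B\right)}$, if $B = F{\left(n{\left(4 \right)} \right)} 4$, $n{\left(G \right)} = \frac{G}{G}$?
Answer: $\frac{7119}{182611799} \approx 3.8984 \cdot 10^{-5}$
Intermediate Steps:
$n{\left(G \right)} = 1$
$B = 4$ ($B = 1 \cdot 4 = 4$)
$\frac{36430 - 22192}{-18402 + \left(-13305 - 17695\right) \left(-11786 + B\right)} = \frac{36430 - 22192}{-18402 + \left(-13305 - 17695\right) \left(-11786 + 4\right)} = \frac{14238}{-18402 - -365242000} = \frac{14238}{-18402 + 365242000} = \frac{14238}{365223598} = 14238 \cdot \frac{1}{365223598} = \frac{7119}{182611799}$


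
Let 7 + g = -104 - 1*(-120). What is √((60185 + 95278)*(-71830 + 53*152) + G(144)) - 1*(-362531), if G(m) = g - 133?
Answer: 362531 + I*√9914497486 ≈ 3.6253e+5 + 99572.0*I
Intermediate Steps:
g = 9 (g = -7 + (-104 - 1*(-120)) = -7 + (-104 + 120) = -7 + 16 = 9)
G(m) = -124 (G(m) = 9 - 133 = -124)
√((60185 + 95278)*(-71830 + 53*152) + G(144)) - 1*(-362531) = √((60185 + 95278)*(-71830 + 53*152) - 124) - 1*(-362531) = √(155463*(-71830 + 8056) - 124) + 362531 = √(155463*(-63774) - 124) + 362531 = √(-9914497362 - 124) + 362531 = √(-9914497486) + 362531 = I*√9914497486 + 362531 = 362531 + I*√9914497486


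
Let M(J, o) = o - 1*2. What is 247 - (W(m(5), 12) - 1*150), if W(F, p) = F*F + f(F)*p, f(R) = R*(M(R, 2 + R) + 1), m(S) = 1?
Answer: 372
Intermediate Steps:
M(J, o) = -2 + o (M(J, o) = o - 2 = -2 + o)
f(R) = R*(1 + R) (f(R) = R*((-2 + (2 + R)) + 1) = R*(R + 1) = R*(1 + R))
W(F, p) = F² + F*p*(1 + F) (W(F, p) = F*F + (F*(1 + F))*p = F² + F*p*(1 + F))
247 - (W(m(5), 12) - 1*150) = 247 - (1*(1 + 12*(1 + 1)) - 1*150) = 247 - (1*(1 + 12*2) - 150) = 247 - (1*(1 + 24) - 150) = 247 - (1*25 - 150) = 247 - (25 - 150) = 247 - 1*(-125) = 247 + 125 = 372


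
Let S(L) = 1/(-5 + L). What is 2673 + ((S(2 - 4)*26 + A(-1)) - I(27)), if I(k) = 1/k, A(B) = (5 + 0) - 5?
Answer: 504488/189 ≈ 2669.3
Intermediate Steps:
A(B) = 0 (A(B) = 5 - 5 = 0)
2673 + ((S(2 - 4)*26 + A(-1)) - I(27)) = 2673 + ((26/(-5 + (2 - 4)) + 0) - 1/27) = 2673 + ((26/(-5 - 2) + 0) - 1*1/27) = 2673 + ((26/(-7) + 0) - 1/27) = 2673 + ((-⅐*26 + 0) - 1/27) = 2673 + ((-26/7 + 0) - 1/27) = 2673 + (-26/7 - 1/27) = 2673 - 709/189 = 504488/189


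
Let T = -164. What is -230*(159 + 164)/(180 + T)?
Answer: -37145/8 ≈ -4643.1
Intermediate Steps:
-230*(159 + 164)/(180 + T) = -230*(159 + 164)/(180 - 164) = -74290/16 = -230*323/16 = -37145/8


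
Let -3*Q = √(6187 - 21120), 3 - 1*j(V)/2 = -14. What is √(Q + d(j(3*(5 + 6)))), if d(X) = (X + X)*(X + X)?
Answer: √(41616 - 3*I*√14933)/3 ≈ 68.001 - 0.29951*I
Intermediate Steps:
j(V) = 34 (j(V) = 6 - 2*(-14) = 6 + 28 = 34)
d(X) = 4*X² (d(X) = (2*X)*(2*X) = 4*X²)
Q = -I*√14933/3 (Q = -√(6187 - 21120)/3 = -I*√14933/3 ≈ -40.734*I)
√(Q + d(j(3*(5 + 6)))) = √(-I*√14933/3 + 4*34²) = √(-I*√14933/3 + 4*1156) = √(-I*√14933/3 + 4624) = √(4624 - I*√14933/3)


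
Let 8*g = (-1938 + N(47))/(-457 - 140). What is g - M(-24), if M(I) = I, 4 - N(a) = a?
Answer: 116605/4776 ≈ 24.415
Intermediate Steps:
N(a) = 4 - a
g = 1981/4776 (g = ((-1938 + (4 - 1*47))/(-457 - 140))/8 = ((-1938 + (4 - 47))/(-597))/8 = ((-1938 - 43)*(-1/597))/8 = (-1981*(-1/597))/8 = (⅛)*(1981/597) = 1981/4776 ≈ 0.41478)
g - M(-24) = 1981/4776 - 1*(-24) = 1981/4776 + 24 = 116605/4776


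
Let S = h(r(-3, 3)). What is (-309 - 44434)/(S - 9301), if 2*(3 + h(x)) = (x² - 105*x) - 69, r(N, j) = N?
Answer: 89486/18353 ≈ 4.8758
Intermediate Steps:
h(x) = -75/2 + x²/2 - 105*x/2 (h(x) = -3 + ((x² - 105*x) - 69)/2 = -3 + (-69 + x² - 105*x)/2 = -3 + (-69/2 + x²/2 - 105*x/2) = -75/2 + x²/2 - 105*x/2)
S = 249/2 (S = -75/2 + (½)*(-3)² - 105/2*(-3) = -75/2 + (½)*9 + 315/2 = -75/2 + 9/2 + 315/2 = 249/2 ≈ 124.50)
(-309 - 44434)/(S - 9301) = (-309 - 44434)/(249/2 - 9301) = -44743/(-18353/2) = -44743*(-2/18353) = 89486/18353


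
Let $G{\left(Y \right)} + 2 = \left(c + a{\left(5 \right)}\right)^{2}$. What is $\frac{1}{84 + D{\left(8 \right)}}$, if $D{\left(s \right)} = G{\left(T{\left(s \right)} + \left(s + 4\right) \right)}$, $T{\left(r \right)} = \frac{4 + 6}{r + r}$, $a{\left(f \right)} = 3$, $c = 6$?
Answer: $\frac{1}{163} \approx 0.006135$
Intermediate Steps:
$T{\left(r \right)} = \frac{5}{r}$ ($T{\left(r \right)} = \frac{10}{2 r} = 10 \frac{1}{2 r} = \frac{5}{r}$)
$G{\left(Y \right)} = 79$ ($G{\left(Y \right)} = -2 + \left(6 + 3\right)^{2} = -2 + 9^{2} = -2 + 81 = 79$)
$D{\left(s \right)} = 79$
$\frac{1}{84 + D{\left(8 \right)}} = \frac{1}{84 + 79} = \frac{1}{163}$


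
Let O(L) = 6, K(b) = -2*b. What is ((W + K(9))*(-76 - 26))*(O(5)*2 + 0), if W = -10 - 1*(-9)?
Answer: 23256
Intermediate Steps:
W = -1 (W = -10 + 9 = -1)
((W + K(9))*(-76 - 26))*(O(5)*2 + 0) = ((-1 - 2*9)*(-76 - 26))*(6*2 + 0) = ((-1 - 18)*(-102))*(12 + 0) = -19*(-102)*12 = 1938*12 = 23256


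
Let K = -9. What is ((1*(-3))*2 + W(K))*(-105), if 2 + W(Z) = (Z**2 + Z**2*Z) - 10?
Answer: 69930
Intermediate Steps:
W(Z) = -12 + Z**2 + Z**3 (W(Z) = -2 + ((Z**2 + Z**2*Z) - 10) = -2 + ((Z**2 + Z**3) - 10) = -2 + (-10 + Z**2 + Z**3) = -12 + Z**2 + Z**3)
((1*(-3))*2 + W(K))*(-105) = ((1*(-3))*2 + (-12 + (-9)**2 + (-9)**3))*(-105) = (-3*2 + (-12 + 81 - 729))*(-105) = (-6 - 660)*(-105) = -666*(-105) = 69930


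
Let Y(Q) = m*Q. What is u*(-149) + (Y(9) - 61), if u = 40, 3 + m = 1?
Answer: -6039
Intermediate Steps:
m = -2 (m = -3 + 1 = -2)
Y(Q) = -2*Q
u*(-149) + (Y(9) - 61) = 40*(-149) + (-2*9 - 61) = -5960 + (-18 - 61) = -5960 - 79 = -6039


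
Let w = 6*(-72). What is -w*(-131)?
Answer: -56592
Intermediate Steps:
w = -432
-w*(-131) = -1*(-432)*(-131) = 432*(-131) = -56592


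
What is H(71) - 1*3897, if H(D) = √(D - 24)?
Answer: -3897 + √47 ≈ -3890.1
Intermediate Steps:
H(D) = √(-24 + D)
H(71) - 1*3897 = √(-24 + 71) - 1*3897 = √47 - 3897 = -3897 + √47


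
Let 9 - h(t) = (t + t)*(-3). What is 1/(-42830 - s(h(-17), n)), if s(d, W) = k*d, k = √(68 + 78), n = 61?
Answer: -21415/916573073 - 93*√146/1833146146 ≈ -2.3977e-5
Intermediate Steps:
k = √146 ≈ 12.083
h(t) = 9 + 6*t (h(t) = 9 - (t + t)*(-3) = 9 - 2*t*(-3) = 9 - (-6)*t = 9 + 6*t)
s(d, W) = d*√146 (s(d, W) = √146*d = d*√146)
1/(-42830 - s(h(-17), n)) = 1/(-42830 - (9 + 6*(-17))*√146) = 1/(-42830 - (9 - 102)*√146) = 1/(-42830 - (-93)*√146) = 1/(-42830 + 93*√146)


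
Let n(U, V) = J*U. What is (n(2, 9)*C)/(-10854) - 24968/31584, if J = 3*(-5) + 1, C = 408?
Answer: 623701/2380644 ≈ 0.26199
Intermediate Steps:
J = -14 (J = -15 + 1 = -14)
n(U, V) = -14*U
(n(2, 9)*C)/(-10854) - 24968/31584 = (-14*2*408)/(-10854) - 24968/31584 = -28*408*(-1/10854) - 24968*1/31584 = -11424*(-1/10854) - 3121/3948 = 1904/1809 - 3121/3948 = 623701/2380644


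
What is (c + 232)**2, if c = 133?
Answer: 133225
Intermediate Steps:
(c + 232)**2 = (133 + 232)**2 = 365**2 = 133225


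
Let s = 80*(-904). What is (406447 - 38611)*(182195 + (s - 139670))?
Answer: -10959673620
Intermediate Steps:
s = -72320
(406447 - 38611)*(182195 + (s - 139670)) = (406447 - 38611)*(182195 + (-72320 - 139670)) = 367836*(182195 - 211990) = 367836*(-29795) = -10959673620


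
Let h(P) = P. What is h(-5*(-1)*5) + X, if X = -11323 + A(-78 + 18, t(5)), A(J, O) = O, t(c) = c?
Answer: -11293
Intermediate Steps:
X = -11318 (X = -11323 + 5 = -11318)
h(-5*(-1)*5) + X = -5*(-1)*5 - 11318 = 5*5 - 11318 = 25 - 11318 = -11293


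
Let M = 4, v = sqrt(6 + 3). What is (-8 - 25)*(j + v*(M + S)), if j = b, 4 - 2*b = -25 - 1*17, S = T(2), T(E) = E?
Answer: -1353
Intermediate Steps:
v = 3 (v = sqrt(9) = 3)
S = 2
b = 23 (b = 2 - (-25 - 1*17)/2 = 2 - (-25 - 17)/2 = 2 - 1/2*(-42) = 2 + 21 = 23)
j = 23
(-8 - 25)*(j + v*(M + S)) = (-8 - 25)*(23 + 3*(4 + 2)) = -33*(23 + 3*6) = -33*(23 + 18) = -33*41 = -1353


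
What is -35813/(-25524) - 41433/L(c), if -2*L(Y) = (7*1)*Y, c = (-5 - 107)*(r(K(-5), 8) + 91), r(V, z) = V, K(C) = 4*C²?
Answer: 57994823/68251176 ≈ 0.84973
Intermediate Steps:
c = -21392 (c = (-5 - 107)*(4*(-5)² + 91) = -112*(4*25 + 91) = -112*(100 + 91) = -112*191 = -21392)
L(Y) = -7*Y/2 (L(Y) = -7*1*Y/2 = -7*Y/2)
-35813/(-25524) - 41433/L(c) = -35813/(-25524) - 41433/((-7/2*(-21392))) = -35813*(-1/25524) - 41433/74872 = 35813/25524 - 41433*1/74872 = 35813/25524 - 5919/10696 = 57994823/68251176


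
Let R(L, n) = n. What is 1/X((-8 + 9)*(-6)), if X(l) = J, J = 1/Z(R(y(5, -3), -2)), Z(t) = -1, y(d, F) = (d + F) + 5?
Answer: -1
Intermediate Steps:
y(d, F) = 5 + F + d (y(d, F) = (F + d) + 5 = 5 + F + d)
J = -1 (J = 1/(-1) = -1)
X(l) = -1
1/X((-8 + 9)*(-6)) = 1/(-1) = -1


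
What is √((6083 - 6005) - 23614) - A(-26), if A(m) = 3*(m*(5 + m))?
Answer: -1638 + 4*I*√1471 ≈ -1638.0 + 153.41*I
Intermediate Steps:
A(m) = 3*m*(5 + m)
√((6083 - 6005) - 23614) - A(-26) = √((6083 - 6005) - 23614) - 3*(-26)*(5 - 26) = √(78 - 23614) - 3*(-26)*(-21) = √(-23536) - 1*1638 = 4*I*√1471 - 1638 = -1638 + 4*I*√1471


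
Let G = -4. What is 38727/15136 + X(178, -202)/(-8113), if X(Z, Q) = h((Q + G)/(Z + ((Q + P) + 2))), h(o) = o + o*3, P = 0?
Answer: 313625239/122798368 ≈ 2.5540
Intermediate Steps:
h(o) = 4*o (h(o) = o + 3*o = 4*o)
X(Z, Q) = 4*(-4 + Q)/(2 + Q + Z) (X(Z, Q) = 4*((Q - 4)/(Z + ((Q + 0) + 2))) = 4*((-4 + Q)/(Z + (Q + 2))) = 4*((-4 + Q)/(Z + (2 + Q))) = 4*((-4 + Q)/(2 + Q + Z)) = 4*(-4 + Q)/(2 + Q + Z))
38727/15136 + X(178, -202)/(-8113) = 38727/15136 + (4*(-4 - 202)/(2 - 202 + 178))/(-8113) = 38727*(1/15136) + (4*(-206)/(-22))*(-1/8113) = 38727/15136 + (4*(-1/22)*(-206))*(-1/8113) = 38727/15136 + (412/11)*(-1/8113) = 38727/15136 - 412/89243 = 313625239/122798368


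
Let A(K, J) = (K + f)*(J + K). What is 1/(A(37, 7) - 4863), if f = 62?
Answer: -1/507 ≈ -0.0019724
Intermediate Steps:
A(K, J) = (62 + K)*(J + K) (A(K, J) = (K + 62)*(J + K) = (62 + K)*(J + K))
1/(A(37, 7) - 4863) = 1/((37² + 62*7 + 62*37 + 7*37) - 4863) = 1/((1369 + 434 + 2294 + 259) - 4863) = 1/(4356 - 4863) = 1/(-507) = -1/507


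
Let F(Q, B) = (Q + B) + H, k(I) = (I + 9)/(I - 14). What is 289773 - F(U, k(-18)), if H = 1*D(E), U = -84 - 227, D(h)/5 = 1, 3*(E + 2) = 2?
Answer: 9282519/32 ≈ 2.9008e+5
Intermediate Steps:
E = -4/3 (E = -2 + (⅓)*2 = -2 + ⅔ = -4/3 ≈ -1.3333)
D(h) = 5 (D(h) = 5*1 = 5)
k(I) = (9 + I)/(-14 + I)
U = -311
H = 5 (H = 1*5 = 5)
F(Q, B) = 5 + B + Q (F(Q, B) = (Q + B) + 5 = (B + Q) + 5 = 5 + B + Q)
289773 - F(U, k(-18)) = 289773 - (5 + (9 - 18)/(-14 - 18) - 311) = 289773 - (5 - 9/(-32) - 311) = 289773 - (5 - 1/32*(-9) - 311) = 289773 - (5 + 9/32 - 311) = 289773 - 1*(-9783/32) = 289773 + 9783/32 = 9282519/32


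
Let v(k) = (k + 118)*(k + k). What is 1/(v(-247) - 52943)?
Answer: 1/10783 ≈ 9.2739e-5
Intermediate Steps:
v(k) = 2*k*(118 + k) (v(k) = (118 + k)*(2*k) = 2*k*(118 + k))
1/(v(-247) - 52943) = 1/(2*(-247)*(118 - 247) - 52943) = 1/(2*(-247)*(-129) - 52943) = 1/(63726 - 52943) = 1/10783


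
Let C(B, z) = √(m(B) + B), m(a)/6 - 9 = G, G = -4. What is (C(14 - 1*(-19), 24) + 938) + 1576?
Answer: 2514 + 3*√7 ≈ 2521.9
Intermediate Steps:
m(a) = 30 (m(a) = 54 + 6*(-4) = 54 - 24 = 30)
C(B, z) = √(30 + B)
(C(14 - 1*(-19), 24) + 938) + 1576 = (√(30 + (14 - 1*(-19))) + 938) + 1576 = (√(30 + (14 + 19)) + 938) + 1576 = (√(30 + 33) + 938) + 1576 = (√63 + 938) + 1576 = (3*√7 + 938) + 1576 = (938 + 3*√7) + 1576 = 2514 + 3*√7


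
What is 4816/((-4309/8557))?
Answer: -41210512/4309 ≈ -9563.8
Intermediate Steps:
4816/((-4309/8557)) = 4816/((-4309*1/8557)) = 4816/(-4309/8557) = 4816*(-8557/4309) = -41210512/4309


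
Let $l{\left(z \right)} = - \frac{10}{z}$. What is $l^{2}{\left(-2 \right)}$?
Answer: $25$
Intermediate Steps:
$l^{2}{\left(-2 \right)} = \left(- \frac{10}{-2}\right)^{2} = \left(\left(-10\right) \left(- \frac{1}{2}\right)\right)^{2} = 5^{2} = 25$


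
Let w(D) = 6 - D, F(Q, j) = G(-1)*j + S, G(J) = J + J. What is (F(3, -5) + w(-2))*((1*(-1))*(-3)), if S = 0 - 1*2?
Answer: 48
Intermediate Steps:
S = -2 (S = 0 - 2 = -2)
G(J) = 2*J
F(Q, j) = -2 - 2*j (F(Q, j) = (2*(-1))*j - 2 = -2*j - 2 = -2 - 2*j)
(F(3, -5) + w(-2))*((1*(-1))*(-3)) = ((-2 - 2*(-5)) + (6 - 1*(-2)))*((1*(-1))*(-3)) = ((-2 + 10) + (6 + 2))*(-1*(-3)) = (8 + 8)*3 = 16*3 = 48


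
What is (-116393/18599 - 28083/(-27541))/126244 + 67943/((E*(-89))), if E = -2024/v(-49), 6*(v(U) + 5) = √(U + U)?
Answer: -5492174579671279249/2912195789972625464 + 475601*I*√2/1080816 ≈ -1.8859 + 0.62231*I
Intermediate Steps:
v(U) = -5 + √2*√U/6 (v(U) = -5 + √(U + U)/6 = -5 + √(2*U)/6 = -5 + (√2*√U)/6 = -5 + √2*√U/6)
E = -2024/(-5 + 7*I*√2/6) (E = -2024/(-5 + √2*√(-49)/6) = -2024/(-5 + √2*(7*I)/6) = -2024/(-5 + 7*I*√2/6) ≈ 365.05 + 120.46*I)
(-116393/18599 - 28083/(-27541))/126244 + 67943/((E*(-89))) = (-116393/18599 - 28083/(-27541))/126244 + 67943/(((182160/499 + 42504*I*√2/499)*(-89))) = (-116393*1/18599 - 28083*(-1/27541))*(1/126244) + 67943/(-16212240/499 - 3782856*I*√2/499) = (-116393/18599 + 28083/27541)*(1/126244) + 67943/(-16212240/499 - 3782856*I*√2/499) = -2683263896/512235059*1/126244 + 67943/(-16212240/499 - 3782856*I*√2/499) = -670815974/16166650697099 + 67943/(-16212240/499 - 3782856*I*√2/499)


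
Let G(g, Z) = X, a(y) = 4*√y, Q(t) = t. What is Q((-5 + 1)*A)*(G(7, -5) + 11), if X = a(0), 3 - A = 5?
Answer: 88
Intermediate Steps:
A = -2 (A = 3 - 1*5 = 3 - 5 = -2)
X = 0 (X = 4*√0 = 4*0 = 0)
G(g, Z) = 0
Q((-5 + 1)*A)*(G(7, -5) + 11) = ((-5 + 1)*(-2))*(0 + 11) = -4*(-2)*11 = 8*11 = 88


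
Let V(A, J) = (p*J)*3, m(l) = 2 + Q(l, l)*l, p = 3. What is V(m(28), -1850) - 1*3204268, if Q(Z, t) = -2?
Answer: -3220918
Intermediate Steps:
m(l) = 2 - 2*l
V(A, J) = 9*J (V(A, J) = (3*J)*3 = 9*J)
V(m(28), -1850) - 1*3204268 = 9*(-1850) - 1*3204268 = -16650 - 3204268 = -3220918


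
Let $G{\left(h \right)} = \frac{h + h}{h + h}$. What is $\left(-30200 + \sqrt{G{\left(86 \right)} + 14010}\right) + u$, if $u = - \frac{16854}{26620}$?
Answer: $- \frac{401970427}{13310} + \sqrt{14011} \approx -30082.0$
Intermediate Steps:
$G{\left(h \right)} = 1$ ($G{\left(h \right)} = \frac{2 h}{2 h} = 2 h \frac{1}{2 h} = 1$)
$u = - \frac{8427}{13310}$ ($u = \left(-16854\right) \frac{1}{26620} = - \frac{8427}{13310} \approx -0.63313$)
$\left(-30200 + \sqrt{G{\left(86 \right)} + 14010}\right) + u = \left(-30200 + \sqrt{1 + 14010}\right) - \frac{8427}{13310} = \left(-30200 + \sqrt{14011}\right) - \frac{8427}{13310} = - \frac{401970427}{13310} + \sqrt{14011}$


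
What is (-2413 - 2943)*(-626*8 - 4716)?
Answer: 52081744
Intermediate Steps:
(-2413 - 2943)*(-626*8 - 4716) = -5356*(-5008 - 4716) = -5356*(-9724) = 52081744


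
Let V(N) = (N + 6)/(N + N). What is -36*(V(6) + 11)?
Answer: -432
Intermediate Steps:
V(N) = (6 + N)/(2*N) (V(N) = (6 + N)/((2*N)) = (6 + N)*(1/(2*N)) = (6 + N)/(2*N))
-36*(V(6) + 11) = -36*((½)*(6 + 6)/6 + 11) = -36*((½)*(⅙)*12 + 11) = -36*(1 + 11) = -36*12 = -432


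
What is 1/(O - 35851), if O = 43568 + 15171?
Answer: 1/22888 ≈ 4.3691e-5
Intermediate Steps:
O = 58739
1/(O - 35851) = 1/(58739 - 35851) = 1/22888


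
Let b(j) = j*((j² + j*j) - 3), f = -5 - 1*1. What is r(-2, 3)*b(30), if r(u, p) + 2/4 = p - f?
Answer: 458235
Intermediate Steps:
f = -6 (f = -5 - 1 = -6)
r(u, p) = 11/2 + p (r(u, p) = -½ + (p - 1*(-6)) = -½ + (p + 6) = -½ + (6 + p) = 11/2 + p)
b(j) = j*(-3 + 2*j²) (b(j) = j*((j² + j²) - 3) = j*(2*j² - 3) = j*(-3 + 2*j²))
r(-2, 3)*b(30) = (11/2 + 3)*(30*(-3 + 2*30²)) = 17*(30*(-3 + 2*900))/2 = 17*(30*(-3 + 1800))/2 = 17*(30*1797)/2 = (17/2)*53910 = 458235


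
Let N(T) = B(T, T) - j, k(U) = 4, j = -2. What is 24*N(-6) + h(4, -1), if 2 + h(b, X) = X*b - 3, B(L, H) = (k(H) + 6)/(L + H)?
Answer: 19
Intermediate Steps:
B(L, H) = 10/(H + L) (B(L, H) = (4 + 6)/(L + H) = 10/(H + L))
N(T) = 2 + 5/T (N(T) = 10/(T + T) - 1*(-2) = 10/((2*T)) + 2 = 10*(1/(2*T)) + 2 = 5/T + 2 = 2 + 5/T)
h(b, X) = -5 + X*b (h(b, X) = -2 + (X*b - 3) = -2 + (-3 + X*b) = -5 + X*b)
24*N(-6) + h(4, -1) = 24*(2 + 5/(-6)) + (-5 - 1*4) = 24*(2 + 5*(-⅙)) + (-5 - 4) = 24*(2 - ⅚) - 9 = 24*(7/6) - 9 = 28 - 9 = 19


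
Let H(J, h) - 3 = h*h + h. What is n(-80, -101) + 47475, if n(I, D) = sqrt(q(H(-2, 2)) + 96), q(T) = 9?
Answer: 47475 + sqrt(105) ≈ 47485.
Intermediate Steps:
H(J, h) = 3 + h + h**2 (H(J, h) = 3 + (h*h + h) = 3 + (h**2 + h) = 3 + (h + h**2) = 3 + h + h**2)
n(I, D) = sqrt(105) (n(I, D) = sqrt(9 + 96) = sqrt(105))
n(-80, -101) + 47475 = sqrt(105) + 47475 = 47475 + sqrt(105)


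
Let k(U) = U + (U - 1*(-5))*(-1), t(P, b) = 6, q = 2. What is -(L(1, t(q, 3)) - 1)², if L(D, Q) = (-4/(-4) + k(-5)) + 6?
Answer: -1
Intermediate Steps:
k(U) = -5 (k(U) = U + (U + 5)*(-1) = U + (5 + U)*(-1) = U + (-5 - U) = -5)
L(D, Q) = 2 (L(D, Q) = (-4/(-4) - 5) + 6 = (-4*(-¼) - 5) + 6 = (1 - 5) + 6 = -4 + 6 = 2)
-(L(1, t(q, 3)) - 1)² = -(2 - 1)² = -1*1² = -1*1 = -1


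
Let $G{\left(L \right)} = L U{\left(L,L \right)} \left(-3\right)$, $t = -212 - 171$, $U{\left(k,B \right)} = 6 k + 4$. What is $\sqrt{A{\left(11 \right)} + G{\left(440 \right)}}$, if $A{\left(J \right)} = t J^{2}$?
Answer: $i \sqrt{3536423} \approx 1880.5 i$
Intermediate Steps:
$U{\left(k,B \right)} = 4 + 6 k$
$t = -383$
$G{\left(L \right)} = - 3 L \left(4 + 6 L\right)$ ($G{\left(L \right)} = L \left(4 + 6 L\right) \left(-3\right) = - 3 L \left(4 + 6 L\right)$)
$A{\left(J \right)} = - 383 J^{2}$
$\sqrt{A{\left(11 \right)} + G{\left(440 \right)}} = \sqrt{- 383 \cdot 11^{2} - 2640 \left(2 + 3 \cdot 440\right)} = \sqrt{\left(-383\right) 121 - 2640 \left(2 + 1320\right)} = \sqrt{-46343 - 2640 \cdot 1322} = \sqrt{-46343 - 3490080} = \sqrt{-3536423} = i \sqrt{3536423}$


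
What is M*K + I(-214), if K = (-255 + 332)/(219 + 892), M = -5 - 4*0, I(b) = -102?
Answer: -10337/101 ≈ -102.35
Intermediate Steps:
M = -5 (M = -5 + 0 = -5)
K = 7/101 (K = 77/1111 = 77*(1/1111) = 7/101 ≈ 0.069307)
M*K + I(-214) = -5*7/101 - 102 = -35/101 - 102 = -10337/101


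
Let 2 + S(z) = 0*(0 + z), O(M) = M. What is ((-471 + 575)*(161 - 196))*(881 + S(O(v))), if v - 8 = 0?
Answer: -3199560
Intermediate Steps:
v = 8 (v = 8 + 0 = 8)
S(z) = -2 (S(z) = -2 + 0*(0 + z) = -2 + 0*z = -2 + 0 = -2)
((-471 + 575)*(161 - 196))*(881 + S(O(v))) = ((-471 + 575)*(161 - 196))*(881 - 2) = (104*(-35))*879 = -3640*879 = -3199560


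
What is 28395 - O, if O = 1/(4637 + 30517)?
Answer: 998197829/35154 ≈ 28395.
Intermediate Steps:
O = 1/35154 ≈ 2.8446e-5
28395 - O = 28395 - 1*1/35154 = 28395 - 1/35154 = 998197829/35154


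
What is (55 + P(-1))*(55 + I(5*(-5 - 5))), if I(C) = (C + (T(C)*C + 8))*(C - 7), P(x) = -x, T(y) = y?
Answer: -7842856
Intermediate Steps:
I(C) = (-7 + C)*(8 + C + C**2) (I(C) = (C + (C*C + 8))*(C - 7) = (C + (C**2 + 8))*(-7 + C) = (C + (8 + C**2))*(-7 + C) = (8 + C + C**2)*(-7 + C) = (-7 + C)*(8 + C + C**2))
(55 + P(-1))*(55 + I(5*(-5 - 5))) = (55 - 1*(-1))*(55 + (-56 + 5*(-5 - 5) + (5*(-5 - 5))**3 - 6*25*(-5 - 5)**2)) = (55 + 1)*(55 + (-56 + 5*(-10) + (5*(-10))**3 - 6*(5*(-10))**2)) = 56*(55 + (-56 - 50 + (-50)**3 - 6*(-50)**2)) = 56*(55 + (-56 - 50 - 125000 - 6*2500)) = 56*(55 + (-56 - 50 - 125000 - 15000)) = 56*(55 - 140106) = 56*(-140051) = -7842856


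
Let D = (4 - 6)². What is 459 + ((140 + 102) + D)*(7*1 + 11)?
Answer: 4887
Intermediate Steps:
D = 4 (D = (-2)² = 4)
459 + ((140 + 102) + D)*(7*1 + 11) = 459 + ((140 + 102) + 4)*(7*1 + 11) = 459 + (242 + 4)*(7 + 11) = 459 + 246*18 = 459 + 4428 = 4887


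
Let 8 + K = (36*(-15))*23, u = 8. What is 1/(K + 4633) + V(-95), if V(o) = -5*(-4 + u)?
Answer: -155901/7795 ≈ -20.000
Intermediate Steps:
V(o) = -20 (V(o) = -5*(-4 + 8) = -5*4 = -20)
K = -12428 (K = -8 + (36*(-15))*23 = -8 - 540*23 = -8 - 12420 = -12428)
1/(K + 4633) + V(-95) = 1/(-12428 + 4633) - 20 = 1/(-7795) - 20 = -1/7795 - 20 = -155901/7795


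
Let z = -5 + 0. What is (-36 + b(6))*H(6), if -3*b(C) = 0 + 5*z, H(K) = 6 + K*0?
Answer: -166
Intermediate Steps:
z = -5
H(K) = 6 (H(K) = 6 + 0 = 6)
b(C) = 25/3 (b(C) = -(0 + 5*(-5))/3 = -(0 - 25)/3 = -⅓*(-25) = 25/3)
(-36 + b(6))*H(6) = (-36 + 25/3)*6 = -83/3*6 = -166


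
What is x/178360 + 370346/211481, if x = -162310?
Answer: 3172943145/3771975116 ≈ 0.84119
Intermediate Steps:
x/178360 + 370346/211481 = -162310/178360 + 370346/211481 = -162310*1/178360 + 370346*(1/211481) = -16231/17836 + 370346/211481 = 3172943145/3771975116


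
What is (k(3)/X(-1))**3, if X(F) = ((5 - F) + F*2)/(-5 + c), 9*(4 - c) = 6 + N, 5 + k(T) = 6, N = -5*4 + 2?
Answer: 1/1728 ≈ 0.00057870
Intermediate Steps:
N = -18 (N = -20 + 2 = -18)
k(T) = 1 (k(T) = -5 + 6 = 1)
c = 16/3 (c = 4 - (6 - 18)/9 = 4 - 1/9*(-12) = 4 + 4/3 = 16/3 ≈ 5.3333)
X(F) = 15 + 3*F (X(F) = ((5 - F) + F*2)/(-5 + 16/3) = ((5 - F) + 2*F)/(1/3) = (5 + F)*3 = 15 + 3*F)
(k(3)/X(-1))**3 = (1/(15 + 3*(-1)))**3 = (1/(15 - 3))**3 = (1/12)**3 = 1/1728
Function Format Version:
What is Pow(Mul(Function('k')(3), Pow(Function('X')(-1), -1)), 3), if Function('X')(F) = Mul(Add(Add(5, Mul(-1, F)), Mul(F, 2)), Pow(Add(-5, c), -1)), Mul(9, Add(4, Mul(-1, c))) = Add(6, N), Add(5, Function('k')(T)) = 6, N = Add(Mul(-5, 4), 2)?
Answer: Rational(1, 1728) ≈ 0.00057870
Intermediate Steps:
N = -18 (N = Add(-20, 2) = -18)
Function('k')(T) = 1 (Function('k')(T) = Add(-5, 6) = 1)
c = Rational(16, 3) (c = Add(4, Mul(Rational(-1, 9), Add(6, -18))) = Add(4, Mul(Rational(-1, 9), -12)) = Add(4, Rational(4, 3)) = Rational(16, 3) ≈ 5.3333)
Function('X')(F) = Add(15, Mul(3, F)) (Function('X')(F) = Mul(Add(Add(5, Mul(-1, F)), Mul(F, 2)), Pow(Add(-5, Rational(16, 3)), -1)) = Mul(Add(Add(5, Mul(-1, F)), Mul(2, F)), Pow(Rational(1, 3), -1)) = Mul(Add(5, F), 3) = Add(15, Mul(3, F)))
Pow(Mul(Function('k')(3), Pow(Function('X')(-1), -1)), 3) = Pow(Mul(1, Pow(Add(15, Mul(3, -1)), -1)), 3) = Pow(Mul(1, Pow(Add(15, -3), -1)), 3) = Pow(Mul(1, Pow(12, -1)), 3) = Pow(Mul(1, Rational(1, 12)), 3) = Pow(Rational(1, 12), 3) = Rational(1, 1728)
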